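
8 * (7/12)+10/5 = 20/3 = 6.67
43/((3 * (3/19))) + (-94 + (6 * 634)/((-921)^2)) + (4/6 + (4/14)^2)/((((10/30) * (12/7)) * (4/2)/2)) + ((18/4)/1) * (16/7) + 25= 396370301/11875374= 33.38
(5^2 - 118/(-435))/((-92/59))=-648587/40020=-16.21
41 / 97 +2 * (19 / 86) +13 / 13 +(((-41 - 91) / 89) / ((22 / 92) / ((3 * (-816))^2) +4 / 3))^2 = 13844735162203821672486217 / 4463330222548049106876739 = 3.10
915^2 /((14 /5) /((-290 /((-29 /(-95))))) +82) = 1988409375 /194743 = 10210.43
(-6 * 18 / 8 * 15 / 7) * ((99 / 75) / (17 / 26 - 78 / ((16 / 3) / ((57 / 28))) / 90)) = -1111968 / 9407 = -118.21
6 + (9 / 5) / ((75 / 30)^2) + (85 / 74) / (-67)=3886363 / 619750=6.27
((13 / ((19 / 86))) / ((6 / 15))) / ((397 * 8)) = 2795 / 60344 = 0.05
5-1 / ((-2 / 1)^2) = 19 / 4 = 4.75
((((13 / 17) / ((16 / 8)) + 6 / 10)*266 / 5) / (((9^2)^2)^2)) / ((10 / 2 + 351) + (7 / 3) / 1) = 22211 / 6555656885625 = 0.00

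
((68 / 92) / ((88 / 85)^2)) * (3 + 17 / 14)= 7246675 / 2493568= 2.91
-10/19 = -0.53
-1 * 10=-10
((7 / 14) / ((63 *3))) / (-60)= -1 / 22680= -0.00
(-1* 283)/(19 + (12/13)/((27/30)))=-11037/781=-14.13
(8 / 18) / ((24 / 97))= 97 / 54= 1.80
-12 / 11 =-1.09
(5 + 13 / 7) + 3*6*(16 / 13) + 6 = 35.01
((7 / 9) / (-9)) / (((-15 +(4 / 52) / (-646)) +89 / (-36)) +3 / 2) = 117572 / 21729987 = 0.01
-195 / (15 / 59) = -767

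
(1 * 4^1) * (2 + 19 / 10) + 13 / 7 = 611 / 35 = 17.46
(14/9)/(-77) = -2/99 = -0.02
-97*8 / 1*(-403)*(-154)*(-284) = 13677471808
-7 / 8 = -0.88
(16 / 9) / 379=16 / 3411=0.00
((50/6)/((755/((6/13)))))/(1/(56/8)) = 70/1963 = 0.04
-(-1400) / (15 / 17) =4760 / 3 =1586.67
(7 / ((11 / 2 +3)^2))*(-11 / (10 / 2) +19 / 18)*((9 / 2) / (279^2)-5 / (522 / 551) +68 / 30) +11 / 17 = 551673821 / 562401225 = 0.98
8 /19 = 0.42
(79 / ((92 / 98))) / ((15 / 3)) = 3871 / 230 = 16.83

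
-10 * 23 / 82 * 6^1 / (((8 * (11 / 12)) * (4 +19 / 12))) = -12420 / 30217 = -0.41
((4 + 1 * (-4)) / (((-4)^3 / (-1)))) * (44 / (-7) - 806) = 0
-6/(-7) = 6/7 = 0.86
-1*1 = -1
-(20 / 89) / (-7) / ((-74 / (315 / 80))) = -45 / 26344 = -0.00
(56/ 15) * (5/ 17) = 1.10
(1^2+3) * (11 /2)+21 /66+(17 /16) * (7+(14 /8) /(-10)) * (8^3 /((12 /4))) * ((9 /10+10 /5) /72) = 714443 /9900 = 72.17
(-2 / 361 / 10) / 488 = -1 / 880840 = -0.00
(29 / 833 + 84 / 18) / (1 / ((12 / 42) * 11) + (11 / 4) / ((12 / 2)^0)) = 516956 / 337365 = 1.53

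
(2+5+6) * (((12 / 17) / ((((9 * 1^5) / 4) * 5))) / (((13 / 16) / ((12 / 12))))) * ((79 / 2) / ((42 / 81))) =45504 / 595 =76.48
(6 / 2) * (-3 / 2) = -9 / 2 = -4.50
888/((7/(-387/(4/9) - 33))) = -802530/7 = -114647.14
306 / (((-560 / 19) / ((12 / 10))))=-8721 / 700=-12.46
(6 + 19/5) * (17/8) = 833/40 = 20.82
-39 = -39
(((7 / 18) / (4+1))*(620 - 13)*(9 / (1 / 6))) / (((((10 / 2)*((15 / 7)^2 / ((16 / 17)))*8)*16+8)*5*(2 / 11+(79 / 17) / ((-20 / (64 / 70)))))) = -272535109 / 51232928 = -5.32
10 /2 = 5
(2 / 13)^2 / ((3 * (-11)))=-4 / 5577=-0.00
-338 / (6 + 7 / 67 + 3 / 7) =-79261 / 1532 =-51.74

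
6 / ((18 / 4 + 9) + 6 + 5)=12 / 49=0.24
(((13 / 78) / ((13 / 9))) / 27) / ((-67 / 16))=-8 / 7839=-0.00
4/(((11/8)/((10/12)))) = 80/33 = 2.42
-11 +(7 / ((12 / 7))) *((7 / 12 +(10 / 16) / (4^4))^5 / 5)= -5748711167398350705889 / 525299860536494653440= -10.94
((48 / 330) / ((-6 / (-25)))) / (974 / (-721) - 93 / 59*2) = -212695 / 1580469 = -0.13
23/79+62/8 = 2541/316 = 8.04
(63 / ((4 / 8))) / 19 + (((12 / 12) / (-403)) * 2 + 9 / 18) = 109137 / 15314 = 7.13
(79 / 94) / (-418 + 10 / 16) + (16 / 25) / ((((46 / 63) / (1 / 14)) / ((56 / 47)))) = 6549724 / 90236475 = 0.07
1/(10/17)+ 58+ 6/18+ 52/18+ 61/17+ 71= 210391/1530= 137.51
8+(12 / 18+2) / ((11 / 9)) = 112 / 11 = 10.18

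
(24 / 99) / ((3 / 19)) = 152 / 99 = 1.54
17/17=1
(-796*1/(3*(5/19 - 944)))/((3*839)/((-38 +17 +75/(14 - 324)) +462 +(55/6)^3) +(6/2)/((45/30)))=61319811842/889513355601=0.07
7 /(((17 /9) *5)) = 63 /85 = 0.74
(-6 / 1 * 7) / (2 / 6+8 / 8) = -63 / 2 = -31.50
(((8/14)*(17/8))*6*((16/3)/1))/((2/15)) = 2040/7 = 291.43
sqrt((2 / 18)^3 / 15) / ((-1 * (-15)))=sqrt(15) / 6075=0.00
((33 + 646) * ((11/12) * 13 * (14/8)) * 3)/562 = 679679/8992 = 75.59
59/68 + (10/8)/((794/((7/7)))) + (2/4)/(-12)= 33511/40494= 0.83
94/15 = 6.27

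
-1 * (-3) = 3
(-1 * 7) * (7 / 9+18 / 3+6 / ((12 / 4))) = -553 / 9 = -61.44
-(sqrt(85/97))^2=-85/97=-0.88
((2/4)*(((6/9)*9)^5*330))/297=4320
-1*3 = -3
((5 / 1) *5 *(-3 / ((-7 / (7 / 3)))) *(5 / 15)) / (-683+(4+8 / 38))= -475 / 38691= -0.01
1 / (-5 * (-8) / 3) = 3 / 40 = 0.08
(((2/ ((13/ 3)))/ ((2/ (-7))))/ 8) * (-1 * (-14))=-147/ 52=-2.83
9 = 9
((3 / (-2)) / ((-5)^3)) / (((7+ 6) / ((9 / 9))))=3 / 3250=0.00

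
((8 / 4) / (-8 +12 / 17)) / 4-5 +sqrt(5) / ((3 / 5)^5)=-1257 / 248 +3125* sqrt(5) / 243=23.69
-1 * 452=-452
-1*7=-7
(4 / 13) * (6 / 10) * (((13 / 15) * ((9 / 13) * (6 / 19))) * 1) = 0.03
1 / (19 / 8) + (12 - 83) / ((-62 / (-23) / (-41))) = 1272603 / 1178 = 1080.31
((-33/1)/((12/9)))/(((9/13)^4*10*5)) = -314171/145800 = -2.15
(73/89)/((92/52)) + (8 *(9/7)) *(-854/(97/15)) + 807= -550.89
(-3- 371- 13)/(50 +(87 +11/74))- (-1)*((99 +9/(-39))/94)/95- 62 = -12726632254/196366235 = -64.81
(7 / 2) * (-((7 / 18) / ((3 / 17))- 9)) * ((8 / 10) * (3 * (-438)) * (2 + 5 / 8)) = -1312759 / 20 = -65637.95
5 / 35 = 1 / 7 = 0.14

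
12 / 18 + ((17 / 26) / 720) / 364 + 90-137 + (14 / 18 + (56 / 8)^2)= 7823579 / 2271360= 3.44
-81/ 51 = -27/ 17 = -1.59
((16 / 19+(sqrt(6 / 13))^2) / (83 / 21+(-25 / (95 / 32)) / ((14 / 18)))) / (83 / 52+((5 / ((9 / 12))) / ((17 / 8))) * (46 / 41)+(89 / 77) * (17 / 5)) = -0.02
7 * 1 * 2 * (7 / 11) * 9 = 882 / 11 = 80.18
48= 48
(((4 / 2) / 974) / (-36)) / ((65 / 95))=-19 / 227916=-0.00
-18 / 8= -9 / 4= -2.25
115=115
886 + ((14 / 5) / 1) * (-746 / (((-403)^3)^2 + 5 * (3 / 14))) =886.00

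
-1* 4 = -4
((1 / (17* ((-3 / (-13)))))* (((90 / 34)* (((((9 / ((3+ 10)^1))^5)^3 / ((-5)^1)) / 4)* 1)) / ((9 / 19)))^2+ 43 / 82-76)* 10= -245123220118569206464487195540633313609105 / 324771435376824223510360379550682805672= -754.76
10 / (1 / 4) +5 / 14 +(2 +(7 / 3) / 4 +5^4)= 56107 / 84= 667.94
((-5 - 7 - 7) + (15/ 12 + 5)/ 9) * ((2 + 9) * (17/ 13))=-263.32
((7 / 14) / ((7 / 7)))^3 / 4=1 / 32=0.03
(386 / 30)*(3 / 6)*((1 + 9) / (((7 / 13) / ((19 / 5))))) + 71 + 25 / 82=4522957 / 8610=525.31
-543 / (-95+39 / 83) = 45069 / 7846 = 5.74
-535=-535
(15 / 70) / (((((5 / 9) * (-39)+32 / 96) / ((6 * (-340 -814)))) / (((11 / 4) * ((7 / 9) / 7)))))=21.25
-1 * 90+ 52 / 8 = -167 / 2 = -83.50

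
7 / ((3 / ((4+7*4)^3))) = 229376 / 3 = 76458.67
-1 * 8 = -8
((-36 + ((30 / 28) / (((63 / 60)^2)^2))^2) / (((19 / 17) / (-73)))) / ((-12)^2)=2250330254883049 / 140852328260364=15.98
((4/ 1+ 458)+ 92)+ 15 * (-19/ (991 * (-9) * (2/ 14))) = 554.22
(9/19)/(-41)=-9/779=-0.01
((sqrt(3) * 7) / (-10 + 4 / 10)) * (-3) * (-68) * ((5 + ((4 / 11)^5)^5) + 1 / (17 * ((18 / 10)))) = -1459976625874597751514233757985 * sqrt(3) / 1950247069809906996752944518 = -1296.63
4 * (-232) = -928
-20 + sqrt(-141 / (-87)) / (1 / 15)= -20 + 15* sqrt(1363) / 29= -0.90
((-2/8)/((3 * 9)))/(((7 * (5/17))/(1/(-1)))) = 17/3780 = 0.00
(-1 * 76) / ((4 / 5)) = -95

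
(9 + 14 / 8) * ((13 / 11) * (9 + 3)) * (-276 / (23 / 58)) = -1167192 / 11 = -106108.36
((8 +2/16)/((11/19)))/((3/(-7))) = -8645/264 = -32.75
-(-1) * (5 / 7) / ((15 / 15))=5 / 7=0.71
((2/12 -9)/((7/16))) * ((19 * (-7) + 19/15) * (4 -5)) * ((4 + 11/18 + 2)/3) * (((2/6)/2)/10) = -97.69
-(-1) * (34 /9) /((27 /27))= 34 /9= 3.78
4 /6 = 0.67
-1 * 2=-2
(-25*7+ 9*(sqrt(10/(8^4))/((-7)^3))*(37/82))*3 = -525 - 999*sqrt(10)/1800064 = -525.00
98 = 98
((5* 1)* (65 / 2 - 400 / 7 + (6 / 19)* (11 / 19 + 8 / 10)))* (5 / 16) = -3058605 / 80864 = -37.82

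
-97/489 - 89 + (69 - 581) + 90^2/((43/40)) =145794602/21027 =6933.69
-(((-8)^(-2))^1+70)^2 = -20079361 /4096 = -4902.19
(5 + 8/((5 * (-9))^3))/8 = 455617/729000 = 0.62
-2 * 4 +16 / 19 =-136 / 19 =-7.16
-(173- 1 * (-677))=-850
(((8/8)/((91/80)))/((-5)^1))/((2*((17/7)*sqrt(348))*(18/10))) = -20*sqrt(87)/173043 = -0.00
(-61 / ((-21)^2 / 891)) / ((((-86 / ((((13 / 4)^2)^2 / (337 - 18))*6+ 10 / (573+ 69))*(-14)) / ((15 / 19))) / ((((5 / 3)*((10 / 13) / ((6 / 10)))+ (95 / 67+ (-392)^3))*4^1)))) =41162723.13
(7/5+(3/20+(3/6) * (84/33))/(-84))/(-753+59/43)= -1099037/597273600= -0.00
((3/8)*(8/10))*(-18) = -5.40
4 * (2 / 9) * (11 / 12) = 22 / 27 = 0.81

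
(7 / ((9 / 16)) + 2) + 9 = 211 / 9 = 23.44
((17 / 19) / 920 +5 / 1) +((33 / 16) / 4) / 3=723371 / 139840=5.17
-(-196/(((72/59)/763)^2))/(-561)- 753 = -99847457329/727056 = -137331.18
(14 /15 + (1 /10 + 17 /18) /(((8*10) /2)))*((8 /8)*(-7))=-12089 /1800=-6.72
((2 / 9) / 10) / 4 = 1 / 180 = 0.01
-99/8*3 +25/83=-24451/664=-36.82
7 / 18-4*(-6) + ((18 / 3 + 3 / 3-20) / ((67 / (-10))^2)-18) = 492835 / 80802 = 6.10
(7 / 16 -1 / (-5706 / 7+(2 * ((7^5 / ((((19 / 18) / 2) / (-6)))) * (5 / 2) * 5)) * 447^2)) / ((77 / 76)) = 1205925980836121 / 2792670692455908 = 0.43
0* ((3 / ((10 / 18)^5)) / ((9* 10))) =0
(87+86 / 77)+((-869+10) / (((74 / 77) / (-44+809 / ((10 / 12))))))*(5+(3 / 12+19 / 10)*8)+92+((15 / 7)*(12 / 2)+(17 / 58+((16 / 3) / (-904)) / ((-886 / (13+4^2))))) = -308353410745644101 / 16767262050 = -18390206.45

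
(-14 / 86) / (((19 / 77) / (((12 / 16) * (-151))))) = 244167 / 3268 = 74.71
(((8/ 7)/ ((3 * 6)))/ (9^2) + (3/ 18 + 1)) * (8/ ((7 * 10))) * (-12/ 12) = -4766/ 35721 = -0.13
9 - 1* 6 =3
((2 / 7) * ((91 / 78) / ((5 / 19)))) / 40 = 19 / 600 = 0.03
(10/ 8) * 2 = 5/ 2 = 2.50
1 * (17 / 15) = 1.13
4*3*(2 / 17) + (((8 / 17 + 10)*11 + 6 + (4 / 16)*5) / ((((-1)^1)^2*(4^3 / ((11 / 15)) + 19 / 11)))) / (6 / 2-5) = 8763 / 12104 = 0.72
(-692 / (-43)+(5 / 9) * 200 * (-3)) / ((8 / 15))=-51155 / 86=-594.83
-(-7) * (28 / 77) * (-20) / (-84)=20 / 33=0.61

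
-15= -15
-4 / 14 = -2 / 7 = -0.29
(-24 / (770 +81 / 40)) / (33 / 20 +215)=-19200 / 133807373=-0.00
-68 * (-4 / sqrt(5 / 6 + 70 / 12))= 136 * sqrt(15) / 5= 105.35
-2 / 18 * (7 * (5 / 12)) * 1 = -35 / 108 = -0.32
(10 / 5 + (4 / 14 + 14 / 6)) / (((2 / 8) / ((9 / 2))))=83.14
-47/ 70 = -0.67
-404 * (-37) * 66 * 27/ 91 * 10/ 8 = 33296670/ 91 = 365897.47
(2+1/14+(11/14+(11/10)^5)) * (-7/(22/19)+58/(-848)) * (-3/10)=53505950913/6529600000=8.19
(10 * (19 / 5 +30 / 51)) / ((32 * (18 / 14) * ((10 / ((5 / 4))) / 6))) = 2611 / 3264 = 0.80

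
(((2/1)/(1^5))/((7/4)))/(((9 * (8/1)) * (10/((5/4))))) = 1/504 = 0.00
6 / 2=3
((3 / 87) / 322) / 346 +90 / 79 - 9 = -2006418629 / 255244892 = -7.86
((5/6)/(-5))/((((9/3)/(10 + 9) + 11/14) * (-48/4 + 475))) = -133/348639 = -0.00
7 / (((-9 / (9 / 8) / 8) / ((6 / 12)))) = -7 / 2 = -3.50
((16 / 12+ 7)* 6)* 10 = 500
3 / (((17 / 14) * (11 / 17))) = 42 / 11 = 3.82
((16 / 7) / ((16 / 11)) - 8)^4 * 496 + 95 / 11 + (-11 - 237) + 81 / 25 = 559169343466 / 660275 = 846873.41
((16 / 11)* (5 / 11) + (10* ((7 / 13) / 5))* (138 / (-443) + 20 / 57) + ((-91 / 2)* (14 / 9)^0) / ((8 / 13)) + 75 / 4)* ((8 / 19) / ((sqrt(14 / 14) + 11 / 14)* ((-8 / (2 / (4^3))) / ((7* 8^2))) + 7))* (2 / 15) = -1696648798957 / 3316803819615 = -0.51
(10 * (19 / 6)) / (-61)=-0.52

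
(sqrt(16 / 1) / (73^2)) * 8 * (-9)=-288 / 5329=-0.05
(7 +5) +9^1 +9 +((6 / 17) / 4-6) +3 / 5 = 4197 / 170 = 24.69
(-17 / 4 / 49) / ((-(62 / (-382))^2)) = 620177 / 188356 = 3.29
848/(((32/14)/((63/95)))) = 23373/95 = 246.03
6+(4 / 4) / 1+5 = 12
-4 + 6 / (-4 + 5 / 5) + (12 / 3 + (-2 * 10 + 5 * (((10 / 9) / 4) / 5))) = -391 / 18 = -21.72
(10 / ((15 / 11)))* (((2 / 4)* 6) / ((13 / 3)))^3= 5346 / 2197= 2.43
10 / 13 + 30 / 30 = 23 / 13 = 1.77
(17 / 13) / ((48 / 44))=187 / 156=1.20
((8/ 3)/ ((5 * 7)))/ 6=4/ 315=0.01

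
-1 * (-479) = 479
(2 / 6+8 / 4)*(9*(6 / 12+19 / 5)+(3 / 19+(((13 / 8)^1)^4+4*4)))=168417193 / 1167360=144.27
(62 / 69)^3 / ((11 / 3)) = 238328 / 1204533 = 0.20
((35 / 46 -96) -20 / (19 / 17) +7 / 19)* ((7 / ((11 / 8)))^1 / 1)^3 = -8654093056 / 581647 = -14878.60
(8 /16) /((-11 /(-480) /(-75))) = -18000 /11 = -1636.36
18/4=9/2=4.50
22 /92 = 11 /46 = 0.24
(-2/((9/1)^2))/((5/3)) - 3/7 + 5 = 4306/945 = 4.56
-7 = -7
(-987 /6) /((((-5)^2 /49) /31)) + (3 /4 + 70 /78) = -38974153 /3900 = -9993.37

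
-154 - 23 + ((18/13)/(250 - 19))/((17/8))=-177.00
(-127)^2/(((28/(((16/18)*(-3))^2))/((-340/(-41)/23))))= 87741760/59409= 1476.91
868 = 868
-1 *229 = -229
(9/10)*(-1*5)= -9/2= -4.50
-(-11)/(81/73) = 9.91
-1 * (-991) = 991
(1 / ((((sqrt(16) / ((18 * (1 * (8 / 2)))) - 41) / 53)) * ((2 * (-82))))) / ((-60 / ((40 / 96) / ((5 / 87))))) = -4611 / 4834720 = -0.00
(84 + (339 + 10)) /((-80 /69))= -29877 /80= -373.46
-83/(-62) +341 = 21225/62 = 342.34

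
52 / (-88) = -13 / 22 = -0.59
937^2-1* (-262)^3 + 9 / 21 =132038882 / 7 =18862697.43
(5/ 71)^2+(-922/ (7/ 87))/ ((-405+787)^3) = 4675330313/ 983501055908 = 0.00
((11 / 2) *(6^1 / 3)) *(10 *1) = 110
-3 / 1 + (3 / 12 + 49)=185 / 4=46.25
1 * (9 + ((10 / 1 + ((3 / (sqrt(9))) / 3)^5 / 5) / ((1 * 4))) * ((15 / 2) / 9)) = 64639 / 5832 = 11.08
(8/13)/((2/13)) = 4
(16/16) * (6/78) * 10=10/13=0.77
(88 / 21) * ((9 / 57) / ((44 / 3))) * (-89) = -534 / 133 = -4.02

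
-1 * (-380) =380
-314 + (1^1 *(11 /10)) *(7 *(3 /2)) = -6049 /20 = -302.45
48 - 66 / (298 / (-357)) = 18933 / 149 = 127.07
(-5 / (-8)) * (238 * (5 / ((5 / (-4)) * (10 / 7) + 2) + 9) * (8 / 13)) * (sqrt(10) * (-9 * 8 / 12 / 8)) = -57715 * sqrt(10) / 26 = -7019.65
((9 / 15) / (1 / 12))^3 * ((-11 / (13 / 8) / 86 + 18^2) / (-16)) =-528005952 / 69875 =-7556.44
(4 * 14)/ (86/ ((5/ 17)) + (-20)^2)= 140/ 1731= 0.08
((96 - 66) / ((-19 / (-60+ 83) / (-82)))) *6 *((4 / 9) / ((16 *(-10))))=-943 / 19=-49.63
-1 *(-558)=558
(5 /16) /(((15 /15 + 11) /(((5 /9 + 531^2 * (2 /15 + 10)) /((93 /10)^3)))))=92.50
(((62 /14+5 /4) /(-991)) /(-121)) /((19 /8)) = 318 /15948163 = 0.00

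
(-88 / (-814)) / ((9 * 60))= 1 / 4995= 0.00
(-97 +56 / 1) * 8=-328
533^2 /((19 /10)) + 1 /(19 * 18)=51136021 /342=149520.53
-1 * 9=-9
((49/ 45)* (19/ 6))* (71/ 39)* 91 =462707/ 810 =571.24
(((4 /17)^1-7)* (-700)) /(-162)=-40250 /1377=-29.23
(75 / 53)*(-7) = -525 / 53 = -9.91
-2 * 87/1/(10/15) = -261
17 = 17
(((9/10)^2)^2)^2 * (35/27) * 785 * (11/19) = 253.60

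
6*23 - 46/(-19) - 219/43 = 110563/817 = 135.33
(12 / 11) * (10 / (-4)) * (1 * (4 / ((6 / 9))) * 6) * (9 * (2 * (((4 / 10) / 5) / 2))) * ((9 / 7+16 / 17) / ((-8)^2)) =-12879 / 5236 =-2.46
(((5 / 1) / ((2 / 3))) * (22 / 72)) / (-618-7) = -11 / 3000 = -0.00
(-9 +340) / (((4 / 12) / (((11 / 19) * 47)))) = 513381 / 19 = 27020.05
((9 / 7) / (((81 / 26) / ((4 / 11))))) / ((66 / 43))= 2236 / 22869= 0.10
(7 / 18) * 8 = 28 / 9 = 3.11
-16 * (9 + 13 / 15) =-2368 / 15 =-157.87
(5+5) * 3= 30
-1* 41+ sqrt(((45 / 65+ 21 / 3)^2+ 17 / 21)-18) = -41+ sqrt(3128811) / 273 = -34.52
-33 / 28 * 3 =-99 / 28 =-3.54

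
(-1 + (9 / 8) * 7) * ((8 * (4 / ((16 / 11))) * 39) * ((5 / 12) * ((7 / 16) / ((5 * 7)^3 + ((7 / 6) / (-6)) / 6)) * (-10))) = -5308875 / 21167984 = -0.25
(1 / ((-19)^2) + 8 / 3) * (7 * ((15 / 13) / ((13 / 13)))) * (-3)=-303555 / 4693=-64.68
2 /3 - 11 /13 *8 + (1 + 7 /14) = -359 /78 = -4.60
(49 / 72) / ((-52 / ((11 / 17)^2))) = -5929 / 1082016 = -0.01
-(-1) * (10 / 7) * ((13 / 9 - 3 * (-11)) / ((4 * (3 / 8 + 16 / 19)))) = 23560 / 2331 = 10.11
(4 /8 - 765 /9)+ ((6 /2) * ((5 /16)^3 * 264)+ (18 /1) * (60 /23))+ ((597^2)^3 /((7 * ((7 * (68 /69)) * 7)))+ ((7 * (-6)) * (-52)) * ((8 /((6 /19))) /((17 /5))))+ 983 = 9196718283051066778615 /68665856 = 133934371735656.61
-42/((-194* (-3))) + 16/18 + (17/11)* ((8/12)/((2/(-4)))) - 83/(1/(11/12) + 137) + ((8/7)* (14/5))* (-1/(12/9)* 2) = -484646938/72934785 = -6.64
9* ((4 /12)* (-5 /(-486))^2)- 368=-28973351 /78732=-368.00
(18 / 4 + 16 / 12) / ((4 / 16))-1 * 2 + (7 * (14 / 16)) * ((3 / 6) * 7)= 42.77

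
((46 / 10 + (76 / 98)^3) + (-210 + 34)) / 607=-100550833 / 357064715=-0.28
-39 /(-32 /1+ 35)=-13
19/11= 1.73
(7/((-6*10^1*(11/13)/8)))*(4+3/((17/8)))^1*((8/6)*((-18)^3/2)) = 21700224/935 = 23208.80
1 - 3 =-2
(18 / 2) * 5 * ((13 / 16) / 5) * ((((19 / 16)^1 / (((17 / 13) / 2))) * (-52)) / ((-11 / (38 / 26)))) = 549081 / 5984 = 91.76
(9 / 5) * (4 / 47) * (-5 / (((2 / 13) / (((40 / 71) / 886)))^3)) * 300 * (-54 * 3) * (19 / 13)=0.00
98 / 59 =1.66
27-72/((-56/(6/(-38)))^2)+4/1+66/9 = 16273637/424536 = 38.33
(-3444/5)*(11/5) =-37884/25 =-1515.36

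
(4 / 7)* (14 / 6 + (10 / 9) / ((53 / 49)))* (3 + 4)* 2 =26.88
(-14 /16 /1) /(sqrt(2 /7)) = -7* sqrt(14) /16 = -1.64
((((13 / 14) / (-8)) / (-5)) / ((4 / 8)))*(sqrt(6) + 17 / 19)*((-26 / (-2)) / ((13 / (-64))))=-9.94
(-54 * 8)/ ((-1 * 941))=432/ 941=0.46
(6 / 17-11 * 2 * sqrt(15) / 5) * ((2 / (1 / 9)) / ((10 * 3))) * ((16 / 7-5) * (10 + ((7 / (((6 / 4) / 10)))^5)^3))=-1182317526239372902400001090516932 / 189724437 + 13005492788633101926400011995686252 * sqrt(15) / 167403915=294657598855527727950345300.00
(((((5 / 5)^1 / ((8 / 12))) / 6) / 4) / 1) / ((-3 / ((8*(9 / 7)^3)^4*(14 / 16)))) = -3012581722464 / 1977326743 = -1523.56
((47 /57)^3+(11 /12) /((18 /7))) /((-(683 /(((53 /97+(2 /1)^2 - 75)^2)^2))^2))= -29928038242614209441719221210724512 /25077029125090167822953011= -1193444330.80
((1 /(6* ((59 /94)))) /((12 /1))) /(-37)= -47 /78588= -0.00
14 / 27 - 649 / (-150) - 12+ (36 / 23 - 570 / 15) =-1353457 / 31050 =-43.59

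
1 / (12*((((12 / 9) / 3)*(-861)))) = -1 / 4592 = -0.00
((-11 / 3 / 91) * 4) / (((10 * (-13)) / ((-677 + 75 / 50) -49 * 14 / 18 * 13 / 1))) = -33121 / 22815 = -1.45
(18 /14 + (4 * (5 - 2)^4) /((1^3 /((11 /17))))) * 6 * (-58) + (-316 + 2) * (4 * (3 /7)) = -8799204 /119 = -73942.89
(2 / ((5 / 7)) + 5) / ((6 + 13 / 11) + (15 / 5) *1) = 429 / 560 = 0.77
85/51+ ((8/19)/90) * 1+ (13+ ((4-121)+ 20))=-70391/855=-82.33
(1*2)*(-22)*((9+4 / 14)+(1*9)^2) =-27808 / 7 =-3972.57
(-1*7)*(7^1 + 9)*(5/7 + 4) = -528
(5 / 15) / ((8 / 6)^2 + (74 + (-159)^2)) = 3 / 228211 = 0.00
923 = 923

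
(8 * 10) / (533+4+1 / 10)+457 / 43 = 10.78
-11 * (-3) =33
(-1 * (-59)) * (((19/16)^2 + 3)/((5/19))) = 1265609/1280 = 988.76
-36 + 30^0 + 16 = -19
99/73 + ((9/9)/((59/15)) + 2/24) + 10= 11.69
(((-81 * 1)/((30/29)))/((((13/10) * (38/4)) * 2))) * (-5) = 15.85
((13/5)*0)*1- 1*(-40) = 40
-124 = -124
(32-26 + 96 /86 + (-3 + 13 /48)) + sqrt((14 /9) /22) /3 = sqrt(77) /99 + 9055 /2064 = 4.48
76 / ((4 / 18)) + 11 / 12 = 4115 / 12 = 342.92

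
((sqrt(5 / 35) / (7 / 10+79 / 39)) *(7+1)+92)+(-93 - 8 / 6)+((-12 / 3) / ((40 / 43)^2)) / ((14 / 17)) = -133499 / 16800+3120 *sqrt(7) / 7441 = -6.84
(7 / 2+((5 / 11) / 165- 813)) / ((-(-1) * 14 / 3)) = -587695 / 3388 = -173.46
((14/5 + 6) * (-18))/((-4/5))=198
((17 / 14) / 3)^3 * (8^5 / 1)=20123648 / 9261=2172.95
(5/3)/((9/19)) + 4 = 203/27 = 7.52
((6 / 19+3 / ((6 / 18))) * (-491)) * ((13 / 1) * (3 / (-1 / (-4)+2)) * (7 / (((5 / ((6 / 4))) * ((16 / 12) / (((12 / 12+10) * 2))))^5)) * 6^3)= -356255052454.71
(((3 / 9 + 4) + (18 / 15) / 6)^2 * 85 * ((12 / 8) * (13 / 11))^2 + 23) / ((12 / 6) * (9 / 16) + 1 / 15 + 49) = 80042472 / 728783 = 109.83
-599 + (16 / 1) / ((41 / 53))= -23711 / 41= -578.32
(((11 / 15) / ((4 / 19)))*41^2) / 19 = 18491 / 60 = 308.18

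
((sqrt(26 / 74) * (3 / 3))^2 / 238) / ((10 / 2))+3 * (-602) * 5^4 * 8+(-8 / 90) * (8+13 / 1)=-1192772946529 / 132090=-9030001.87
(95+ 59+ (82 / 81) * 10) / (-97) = -13294 / 7857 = -1.69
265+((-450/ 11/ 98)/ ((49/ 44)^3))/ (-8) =1527890065/ 5764801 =265.04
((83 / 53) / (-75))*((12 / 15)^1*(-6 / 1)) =664 / 6625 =0.10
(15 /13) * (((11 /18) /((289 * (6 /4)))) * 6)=110 /11271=0.01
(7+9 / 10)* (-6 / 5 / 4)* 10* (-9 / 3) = 711 / 10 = 71.10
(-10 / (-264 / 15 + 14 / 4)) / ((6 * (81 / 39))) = 650 / 11421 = 0.06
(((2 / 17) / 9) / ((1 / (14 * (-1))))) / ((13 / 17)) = -28 / 117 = -0.24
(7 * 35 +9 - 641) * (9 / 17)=-204.88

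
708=708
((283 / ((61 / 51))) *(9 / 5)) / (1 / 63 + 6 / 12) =16367022 / 19825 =825.57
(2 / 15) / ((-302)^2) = 1 / 684030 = 0.00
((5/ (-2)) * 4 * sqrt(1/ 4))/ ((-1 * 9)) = 5/ 9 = 0.56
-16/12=-4/3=-1.33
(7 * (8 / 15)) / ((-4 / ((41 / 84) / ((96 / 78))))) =-533 / 1440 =-0.37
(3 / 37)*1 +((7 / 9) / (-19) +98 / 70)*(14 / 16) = 160739 / 126540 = 1.27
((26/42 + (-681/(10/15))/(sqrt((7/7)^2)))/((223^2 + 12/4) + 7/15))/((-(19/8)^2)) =6860320/1885109149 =0.00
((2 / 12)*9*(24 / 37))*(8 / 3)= 96 / 37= 2.59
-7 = -7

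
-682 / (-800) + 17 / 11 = 10551 / 4400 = 2.40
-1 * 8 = -8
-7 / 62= -0.11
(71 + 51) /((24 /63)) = 1281 /4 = 320.25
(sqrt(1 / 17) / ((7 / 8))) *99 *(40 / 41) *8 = 253440 *sqrt(17) / 4879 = 214.18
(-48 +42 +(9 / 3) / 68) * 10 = -2025 / 34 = -59.56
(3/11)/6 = 1/22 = 0.05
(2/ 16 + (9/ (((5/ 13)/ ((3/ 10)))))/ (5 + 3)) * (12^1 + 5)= 6817/ 400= 17.04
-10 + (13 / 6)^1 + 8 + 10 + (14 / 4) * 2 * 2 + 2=157 / 6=26.17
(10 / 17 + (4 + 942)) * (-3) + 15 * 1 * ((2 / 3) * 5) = -47426 / 17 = -2789.76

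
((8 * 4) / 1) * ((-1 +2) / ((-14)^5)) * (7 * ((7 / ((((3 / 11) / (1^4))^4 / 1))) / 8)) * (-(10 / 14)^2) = 366025 / 10890936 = 0.03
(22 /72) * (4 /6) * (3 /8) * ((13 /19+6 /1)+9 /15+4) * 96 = 23584 /285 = 82.75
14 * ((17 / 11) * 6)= 1428 / 11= 129.82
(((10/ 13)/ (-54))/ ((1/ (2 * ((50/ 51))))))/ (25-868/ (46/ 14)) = 11500/ 98473401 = 0.00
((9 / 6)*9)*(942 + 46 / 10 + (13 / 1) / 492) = 20958309 / 1640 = 12779.46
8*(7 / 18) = 28 / 9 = 3.11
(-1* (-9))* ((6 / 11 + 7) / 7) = 747 / 77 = 9.70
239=239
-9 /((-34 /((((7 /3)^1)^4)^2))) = 5764801 /24786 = 232.58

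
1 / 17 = 0.06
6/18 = 1/3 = 0.33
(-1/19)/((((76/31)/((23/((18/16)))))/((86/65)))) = -122636/211185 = -0.58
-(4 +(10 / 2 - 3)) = -6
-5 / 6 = -0.83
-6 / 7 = -0.86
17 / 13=1.31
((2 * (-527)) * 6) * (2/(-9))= 4216/3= 1405.33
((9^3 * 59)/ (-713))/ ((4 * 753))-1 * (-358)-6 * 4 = 239080231/ 715852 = 333.98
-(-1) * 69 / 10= 6.90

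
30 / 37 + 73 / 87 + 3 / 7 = 46834 / 22533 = 2.08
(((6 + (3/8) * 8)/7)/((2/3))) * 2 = 27/7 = 3.86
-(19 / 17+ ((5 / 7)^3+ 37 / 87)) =-967601 / 507297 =-1.91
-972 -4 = -976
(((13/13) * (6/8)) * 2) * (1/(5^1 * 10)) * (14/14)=3/100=0.03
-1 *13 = -13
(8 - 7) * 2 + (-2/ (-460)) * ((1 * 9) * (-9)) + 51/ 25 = 4241/ 1150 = 3.69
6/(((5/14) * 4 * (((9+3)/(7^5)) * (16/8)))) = 117649/40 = 2941.22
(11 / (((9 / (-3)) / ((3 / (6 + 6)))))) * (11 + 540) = -6061 / 12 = -505.08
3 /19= 0.16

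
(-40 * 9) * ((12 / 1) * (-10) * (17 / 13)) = 734400 / 13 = 56492.31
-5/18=-0.28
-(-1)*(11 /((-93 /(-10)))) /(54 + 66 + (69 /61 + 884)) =6710 /5702109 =0.00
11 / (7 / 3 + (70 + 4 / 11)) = 363 / 2399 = 0.15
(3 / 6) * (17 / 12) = 17 / 24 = 0.71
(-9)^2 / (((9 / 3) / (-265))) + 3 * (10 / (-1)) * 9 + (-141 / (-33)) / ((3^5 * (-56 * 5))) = -7425.00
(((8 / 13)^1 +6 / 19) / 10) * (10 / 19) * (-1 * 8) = -0.39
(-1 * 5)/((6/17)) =-85/6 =-14.17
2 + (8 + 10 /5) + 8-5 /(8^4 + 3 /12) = 65536 /3277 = 20.00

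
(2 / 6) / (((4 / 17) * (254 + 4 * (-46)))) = 17 / 840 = 0.02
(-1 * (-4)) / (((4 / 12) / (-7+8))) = 12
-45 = -45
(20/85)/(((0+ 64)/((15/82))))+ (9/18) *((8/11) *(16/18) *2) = 1428941/2208096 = 0.65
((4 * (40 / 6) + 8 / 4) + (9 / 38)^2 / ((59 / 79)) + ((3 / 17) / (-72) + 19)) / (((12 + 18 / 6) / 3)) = 414854351 / 43449960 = 9.55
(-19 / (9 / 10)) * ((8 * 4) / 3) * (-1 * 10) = 60800 / 27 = 2251.85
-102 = -102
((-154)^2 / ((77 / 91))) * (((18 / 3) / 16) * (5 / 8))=105105 / 16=6569.06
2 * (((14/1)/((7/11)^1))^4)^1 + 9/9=468513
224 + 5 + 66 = 295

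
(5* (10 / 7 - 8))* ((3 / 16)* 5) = -1725 / 56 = -30.80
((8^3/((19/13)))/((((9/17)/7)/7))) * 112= 620978176/171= 3631451.32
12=12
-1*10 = -10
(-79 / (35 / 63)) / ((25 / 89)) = -63279 / 125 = -506.23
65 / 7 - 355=-2420 / 7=-345.71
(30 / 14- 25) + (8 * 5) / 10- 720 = -5172 / 7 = -738.86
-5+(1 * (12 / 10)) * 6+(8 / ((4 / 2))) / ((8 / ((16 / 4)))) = 21 / 5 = 4.20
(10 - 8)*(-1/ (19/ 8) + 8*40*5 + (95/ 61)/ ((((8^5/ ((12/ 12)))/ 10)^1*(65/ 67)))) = 394868545639/ 123428864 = 3199.16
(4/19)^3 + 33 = 226411/6859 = 33.01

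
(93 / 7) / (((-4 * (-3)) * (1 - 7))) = -31 / 168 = -0.18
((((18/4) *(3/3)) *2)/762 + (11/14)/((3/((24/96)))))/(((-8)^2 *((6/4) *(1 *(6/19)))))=31331/12289536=0.00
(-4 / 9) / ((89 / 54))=-0.27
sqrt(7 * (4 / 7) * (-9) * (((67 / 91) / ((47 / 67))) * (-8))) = 804 * sqrt(8554) / 4277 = 17.39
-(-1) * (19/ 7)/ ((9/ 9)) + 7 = 68/ 7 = 9.71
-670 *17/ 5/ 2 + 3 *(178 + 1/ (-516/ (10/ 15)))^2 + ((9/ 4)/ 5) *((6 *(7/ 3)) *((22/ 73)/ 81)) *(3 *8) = 6845031730769/ 72887580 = 93912.18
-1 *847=-847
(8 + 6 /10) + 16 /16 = 48 /5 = 9.60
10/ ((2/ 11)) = 55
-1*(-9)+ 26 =35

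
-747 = -747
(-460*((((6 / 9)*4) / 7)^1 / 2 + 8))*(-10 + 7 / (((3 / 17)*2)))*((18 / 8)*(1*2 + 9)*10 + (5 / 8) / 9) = -9172015.65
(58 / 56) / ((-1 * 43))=-29 / 1204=-0.02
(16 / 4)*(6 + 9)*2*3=360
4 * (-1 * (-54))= 216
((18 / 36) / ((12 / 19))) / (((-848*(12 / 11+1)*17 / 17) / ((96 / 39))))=-209 / 190164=-0.00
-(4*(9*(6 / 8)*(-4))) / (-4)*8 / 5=-216 / 5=-43.20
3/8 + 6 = 51/8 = 6.38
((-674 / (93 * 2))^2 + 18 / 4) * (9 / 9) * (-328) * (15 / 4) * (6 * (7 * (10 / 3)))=-8752897300 / 2883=-3036037.91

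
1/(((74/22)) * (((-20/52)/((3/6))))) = -0.39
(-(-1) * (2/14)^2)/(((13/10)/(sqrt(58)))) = 10 * sqrt(58)/637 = 0.12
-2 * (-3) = 6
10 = 10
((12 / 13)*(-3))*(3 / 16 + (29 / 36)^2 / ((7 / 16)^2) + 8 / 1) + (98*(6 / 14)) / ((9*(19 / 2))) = -13755433 / 435708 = -31.57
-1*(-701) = 701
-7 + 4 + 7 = 4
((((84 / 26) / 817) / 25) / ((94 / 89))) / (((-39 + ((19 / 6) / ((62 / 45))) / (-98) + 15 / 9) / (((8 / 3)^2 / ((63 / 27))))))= -207653376 / 16995807309325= -0.00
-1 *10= -10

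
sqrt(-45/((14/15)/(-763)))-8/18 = -4/9 + 15 * sqrt(654)/2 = 191.36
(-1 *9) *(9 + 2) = -99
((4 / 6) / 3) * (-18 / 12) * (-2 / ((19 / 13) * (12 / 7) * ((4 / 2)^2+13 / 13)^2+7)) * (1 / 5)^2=182 / 475275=0.00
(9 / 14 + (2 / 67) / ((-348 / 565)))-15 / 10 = -73903 / 81606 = -0.91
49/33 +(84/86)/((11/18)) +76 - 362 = -401459/1419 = -282.92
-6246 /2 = -3123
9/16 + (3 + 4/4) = 73/16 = 4.56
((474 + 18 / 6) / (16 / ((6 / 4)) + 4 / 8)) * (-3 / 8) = -4293 / 268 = -16.02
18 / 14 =9 / 7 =1.29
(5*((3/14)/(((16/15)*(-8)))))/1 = -225/1792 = -0.13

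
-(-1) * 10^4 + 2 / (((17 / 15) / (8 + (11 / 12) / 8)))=2723895 / 272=10014.32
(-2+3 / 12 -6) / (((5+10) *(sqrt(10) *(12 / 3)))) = -31 *sqrt(10) / 2400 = -0.04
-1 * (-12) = 12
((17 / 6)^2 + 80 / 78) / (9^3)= 4237 / 341172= 0.01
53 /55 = 0.96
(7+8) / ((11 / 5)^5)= 0.29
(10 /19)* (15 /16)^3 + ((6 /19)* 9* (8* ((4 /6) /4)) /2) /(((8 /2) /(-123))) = -2250261 /38912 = -57.83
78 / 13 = 6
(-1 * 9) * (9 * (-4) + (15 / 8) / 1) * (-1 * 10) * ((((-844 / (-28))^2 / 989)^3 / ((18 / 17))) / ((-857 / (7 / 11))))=1.67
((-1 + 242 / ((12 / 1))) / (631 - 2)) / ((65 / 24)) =92 / 8177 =0.01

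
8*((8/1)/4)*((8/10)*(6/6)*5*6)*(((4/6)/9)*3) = 256/3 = 85.33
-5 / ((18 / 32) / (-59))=524.44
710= 710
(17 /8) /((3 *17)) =1 /24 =0.04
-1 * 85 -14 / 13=-1119 / 13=-86.08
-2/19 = -0.11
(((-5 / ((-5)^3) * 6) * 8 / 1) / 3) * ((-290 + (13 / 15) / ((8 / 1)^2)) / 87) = -2.13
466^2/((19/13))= 2823028/19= 148580.42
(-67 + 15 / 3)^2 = 3844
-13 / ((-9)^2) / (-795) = 13 / 64395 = 0.00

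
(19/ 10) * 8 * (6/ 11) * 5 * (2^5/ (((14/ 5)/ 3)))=109440/ 77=1421.30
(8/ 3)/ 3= 8/ 9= 0.89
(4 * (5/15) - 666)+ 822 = 472/3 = 157.33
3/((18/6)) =1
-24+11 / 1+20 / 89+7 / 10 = -10747 / 890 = -12.08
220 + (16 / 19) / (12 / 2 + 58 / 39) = 305296 / 1387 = 220.11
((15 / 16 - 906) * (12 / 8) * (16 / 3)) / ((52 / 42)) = -304101 / 52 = -5848.10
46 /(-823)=-46 /823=-0.06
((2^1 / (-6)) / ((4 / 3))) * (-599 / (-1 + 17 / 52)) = -7787 / 35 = -222.49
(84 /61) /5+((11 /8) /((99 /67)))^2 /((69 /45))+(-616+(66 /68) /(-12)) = -126784282123 /206072640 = -615.24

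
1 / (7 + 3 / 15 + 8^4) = 5 / 20516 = 0.00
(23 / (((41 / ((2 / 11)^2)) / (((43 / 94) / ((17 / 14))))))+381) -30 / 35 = 10547969423 / 27746873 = 380.15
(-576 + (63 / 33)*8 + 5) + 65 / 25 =-30422 / 55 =-553.13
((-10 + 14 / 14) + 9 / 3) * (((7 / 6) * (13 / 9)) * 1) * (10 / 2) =-455 / 9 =-50.56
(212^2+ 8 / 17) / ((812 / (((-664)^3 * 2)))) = -111840585746432 / 3451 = -32408167414.21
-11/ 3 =-3.67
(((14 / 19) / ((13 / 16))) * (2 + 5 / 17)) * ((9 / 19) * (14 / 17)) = 84672 / 104329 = 0.81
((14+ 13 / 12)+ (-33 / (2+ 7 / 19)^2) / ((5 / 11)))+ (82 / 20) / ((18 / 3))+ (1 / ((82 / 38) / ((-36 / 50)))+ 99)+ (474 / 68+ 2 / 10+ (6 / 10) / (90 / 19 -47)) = 205229300134 / 1888957125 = 108.65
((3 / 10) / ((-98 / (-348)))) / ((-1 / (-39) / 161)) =234117 / 35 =6689.06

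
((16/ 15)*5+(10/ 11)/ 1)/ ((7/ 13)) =2678/ 231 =11.59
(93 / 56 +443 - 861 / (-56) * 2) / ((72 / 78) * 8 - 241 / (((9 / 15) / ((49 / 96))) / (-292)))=3114891 / 392284319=0.01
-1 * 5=-5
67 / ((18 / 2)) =67 / 9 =7.44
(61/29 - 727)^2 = 441924484/841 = 525475.01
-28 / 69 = -0.41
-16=-16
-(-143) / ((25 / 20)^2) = 2288 / 25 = 91.52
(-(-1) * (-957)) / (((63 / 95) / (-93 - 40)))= 575795 / 3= 191931.67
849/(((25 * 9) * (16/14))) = 1981/600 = 3.30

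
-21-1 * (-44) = 23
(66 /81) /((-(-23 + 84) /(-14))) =308 /1647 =0.19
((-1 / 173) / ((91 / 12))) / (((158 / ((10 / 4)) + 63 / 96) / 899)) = -1726080 / 160846231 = -0.01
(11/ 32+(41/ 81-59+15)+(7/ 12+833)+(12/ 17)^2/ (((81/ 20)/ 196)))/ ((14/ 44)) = 6711841697/ 2621808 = 2560.01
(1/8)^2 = 1/64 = 0.02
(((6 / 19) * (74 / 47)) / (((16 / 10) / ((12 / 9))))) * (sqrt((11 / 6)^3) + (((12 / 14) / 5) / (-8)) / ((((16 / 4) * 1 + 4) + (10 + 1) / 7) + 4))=-111 / 169670 + 2035 * sqrt(66) / 16074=1.03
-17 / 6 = -2.83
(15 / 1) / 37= 15 / 37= 0.41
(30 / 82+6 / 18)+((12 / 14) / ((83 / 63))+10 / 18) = 58355 / 30627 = 1.91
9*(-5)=-45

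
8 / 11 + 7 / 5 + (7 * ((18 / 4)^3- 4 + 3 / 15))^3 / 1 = 160798712161961 / 704000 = 228407261.59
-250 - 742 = -992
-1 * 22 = -22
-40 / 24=-5 / 3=-1.67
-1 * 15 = -15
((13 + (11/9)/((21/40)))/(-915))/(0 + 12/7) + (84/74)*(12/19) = 147379249/208411380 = 0.71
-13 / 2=-6.50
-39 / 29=-1.34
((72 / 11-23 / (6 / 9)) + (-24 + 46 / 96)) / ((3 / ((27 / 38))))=-81537 / 6688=-12.19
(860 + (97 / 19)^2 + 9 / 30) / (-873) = -1066591 / 1050510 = -1.02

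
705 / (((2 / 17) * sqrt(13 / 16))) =23970 * sqrt(13) / 13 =6648.08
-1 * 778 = -778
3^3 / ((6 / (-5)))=-45 / 2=-22.50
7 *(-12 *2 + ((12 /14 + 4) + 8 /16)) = -261 /2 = -130.50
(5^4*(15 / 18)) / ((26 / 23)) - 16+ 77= 81391 / 156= 521.74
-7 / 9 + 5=38 / 9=4.22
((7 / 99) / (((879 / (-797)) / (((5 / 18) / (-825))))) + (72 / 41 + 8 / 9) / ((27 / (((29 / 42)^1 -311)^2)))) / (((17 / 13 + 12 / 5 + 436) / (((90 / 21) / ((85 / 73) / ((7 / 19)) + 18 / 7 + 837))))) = 69721677117358646185 / 639069672838841795628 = 0.11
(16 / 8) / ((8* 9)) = 1 / 36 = 0.03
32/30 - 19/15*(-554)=3514/5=702.80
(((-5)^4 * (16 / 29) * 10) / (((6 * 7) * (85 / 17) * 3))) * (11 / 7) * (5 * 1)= 550000 / 12789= 43.01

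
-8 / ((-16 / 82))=41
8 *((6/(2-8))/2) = -4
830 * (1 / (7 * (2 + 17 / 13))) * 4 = 43160 / 301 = 143.39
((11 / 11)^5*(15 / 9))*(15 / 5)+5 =10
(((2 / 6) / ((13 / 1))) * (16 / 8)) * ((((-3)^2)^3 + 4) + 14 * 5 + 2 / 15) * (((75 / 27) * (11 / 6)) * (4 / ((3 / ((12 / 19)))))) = 10601360 / 60021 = 176.63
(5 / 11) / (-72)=-5 / 792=-0.01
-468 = -468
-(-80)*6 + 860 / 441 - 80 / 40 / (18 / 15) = 211805 / 441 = 480.28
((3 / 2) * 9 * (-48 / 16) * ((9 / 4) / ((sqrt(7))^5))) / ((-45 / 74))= 2997 * sqrt(7) / 6860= 1.16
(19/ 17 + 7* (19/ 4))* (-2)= -2337/ 34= -68.74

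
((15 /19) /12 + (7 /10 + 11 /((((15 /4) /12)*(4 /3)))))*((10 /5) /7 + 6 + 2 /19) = 877455 /5054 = 173.62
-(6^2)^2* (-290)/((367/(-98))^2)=3609567360/134689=26799.27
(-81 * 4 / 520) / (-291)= 27 / 12610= 0.00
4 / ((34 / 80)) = 160 / 17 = 9.41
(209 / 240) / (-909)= -209 / 218160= -0.00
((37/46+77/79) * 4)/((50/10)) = 2586/1817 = 1.42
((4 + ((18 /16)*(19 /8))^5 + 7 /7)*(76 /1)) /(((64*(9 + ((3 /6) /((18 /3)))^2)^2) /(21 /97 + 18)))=412208293412164023 /10950440095055872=37.64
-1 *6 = -6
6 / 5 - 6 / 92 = 261 / 230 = 1.13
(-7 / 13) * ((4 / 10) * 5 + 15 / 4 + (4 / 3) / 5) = -3.24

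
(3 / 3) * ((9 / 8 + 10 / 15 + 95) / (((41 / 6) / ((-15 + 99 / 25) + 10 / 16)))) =-4838809 / 32800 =-147.52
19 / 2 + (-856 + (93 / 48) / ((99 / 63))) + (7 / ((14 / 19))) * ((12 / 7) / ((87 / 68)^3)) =-226478615653 / 270425232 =-837.49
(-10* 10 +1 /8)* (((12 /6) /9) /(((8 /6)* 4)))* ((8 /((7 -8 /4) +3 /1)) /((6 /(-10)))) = 3995 /576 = 6.94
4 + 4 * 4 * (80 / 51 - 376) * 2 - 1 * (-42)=-608726 / 51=-11935.80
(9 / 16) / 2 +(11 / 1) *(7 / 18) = 1313 / 288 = 4.56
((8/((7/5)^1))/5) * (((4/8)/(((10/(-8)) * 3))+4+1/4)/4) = 247/210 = 1.18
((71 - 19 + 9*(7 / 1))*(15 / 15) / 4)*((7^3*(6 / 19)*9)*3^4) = 86266215 / 38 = 2270163.55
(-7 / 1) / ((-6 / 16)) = 56 / 3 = 18.67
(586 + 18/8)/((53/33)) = 77649/212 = 366.27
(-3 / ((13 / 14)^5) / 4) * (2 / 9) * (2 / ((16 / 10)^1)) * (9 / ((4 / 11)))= -2773155 / 371293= -7.47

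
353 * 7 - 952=1519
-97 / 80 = -1.21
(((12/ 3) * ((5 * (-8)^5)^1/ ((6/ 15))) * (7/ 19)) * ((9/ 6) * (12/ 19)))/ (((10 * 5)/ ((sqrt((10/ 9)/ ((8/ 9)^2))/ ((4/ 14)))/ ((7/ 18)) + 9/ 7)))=-13934592 * sqrt(10)/ 361 -5308416/ 361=-136768.60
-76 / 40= -19 / 10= -1.90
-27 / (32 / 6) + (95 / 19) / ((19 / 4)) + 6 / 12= -1067 / 304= -3.51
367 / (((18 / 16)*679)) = 2936 / 6111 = 0.48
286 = 286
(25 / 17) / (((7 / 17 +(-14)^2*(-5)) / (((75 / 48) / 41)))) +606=6620166383 / 10924368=606.00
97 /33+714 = 23659 /33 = 716.94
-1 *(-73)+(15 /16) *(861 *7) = 91573 /16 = 5723.31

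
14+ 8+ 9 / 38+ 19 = 1567 / 38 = 41.24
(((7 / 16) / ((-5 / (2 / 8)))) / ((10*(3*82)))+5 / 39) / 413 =437303 / 1408825600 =0.00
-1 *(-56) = 56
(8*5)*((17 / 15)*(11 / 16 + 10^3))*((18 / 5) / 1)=816561 / 5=163312.20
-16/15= -1.07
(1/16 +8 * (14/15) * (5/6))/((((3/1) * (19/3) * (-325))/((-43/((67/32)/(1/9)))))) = 15566/6702345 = 0.00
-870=-870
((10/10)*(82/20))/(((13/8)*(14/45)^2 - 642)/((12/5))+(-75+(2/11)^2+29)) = -4822092/368597663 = -0.01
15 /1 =15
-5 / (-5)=1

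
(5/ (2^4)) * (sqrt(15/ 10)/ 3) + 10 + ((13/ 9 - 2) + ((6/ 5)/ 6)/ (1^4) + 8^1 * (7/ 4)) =5 * sqrt(6)/ 96 + 1064/ 45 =23.77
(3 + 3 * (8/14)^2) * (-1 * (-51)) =9945/49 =202.96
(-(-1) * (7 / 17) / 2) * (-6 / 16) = -21 / 272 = -0.08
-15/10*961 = -2883/2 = -1441.50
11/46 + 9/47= 931/2162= 0.43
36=36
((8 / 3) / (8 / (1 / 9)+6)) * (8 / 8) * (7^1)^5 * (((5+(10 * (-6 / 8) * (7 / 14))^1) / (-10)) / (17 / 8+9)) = -67228 / 10413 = -6.46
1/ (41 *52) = 1/ 2132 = 0.00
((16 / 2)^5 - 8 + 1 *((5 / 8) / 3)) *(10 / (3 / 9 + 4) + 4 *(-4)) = -69975805 / 156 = -448562.85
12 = 12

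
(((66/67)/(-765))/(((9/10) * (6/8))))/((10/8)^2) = -2816/2306475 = -0.00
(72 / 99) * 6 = 48 / 11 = 4.36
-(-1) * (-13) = -13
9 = 9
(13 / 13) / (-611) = -1 / 611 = -0.00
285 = 285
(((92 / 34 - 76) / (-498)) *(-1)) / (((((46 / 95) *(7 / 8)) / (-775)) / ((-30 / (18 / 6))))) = -262105000 / 97359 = -2692.15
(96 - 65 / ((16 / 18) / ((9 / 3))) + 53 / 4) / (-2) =881 / 16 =55.06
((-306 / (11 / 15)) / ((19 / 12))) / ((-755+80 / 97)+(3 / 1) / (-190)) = 17809200 / 50965717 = 0.35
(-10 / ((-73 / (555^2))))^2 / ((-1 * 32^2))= -2371985015625 / 1364224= -1738706.41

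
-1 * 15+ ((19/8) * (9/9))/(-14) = -1699/112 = -15.17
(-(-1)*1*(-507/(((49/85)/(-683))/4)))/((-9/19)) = -745658420/147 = -5072506.26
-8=-8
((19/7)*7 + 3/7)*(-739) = -100504/7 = -14357.71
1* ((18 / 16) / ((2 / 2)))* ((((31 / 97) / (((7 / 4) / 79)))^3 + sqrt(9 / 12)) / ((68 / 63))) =3130.74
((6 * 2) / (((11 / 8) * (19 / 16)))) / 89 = 1536 / 18601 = 0.08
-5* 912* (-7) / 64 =1995 / 4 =498.75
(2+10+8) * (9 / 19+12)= 249.47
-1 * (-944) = 944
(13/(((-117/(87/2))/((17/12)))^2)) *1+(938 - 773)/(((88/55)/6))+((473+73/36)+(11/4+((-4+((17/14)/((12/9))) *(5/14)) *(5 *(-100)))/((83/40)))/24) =310918379081/274083264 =1134.39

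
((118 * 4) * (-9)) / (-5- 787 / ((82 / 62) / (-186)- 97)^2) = 1329048785324952 / 1590488155217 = 835.62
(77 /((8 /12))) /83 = 1.39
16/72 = 0.22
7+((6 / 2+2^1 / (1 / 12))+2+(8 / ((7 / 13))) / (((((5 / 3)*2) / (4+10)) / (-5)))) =-276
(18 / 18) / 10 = 1 / 10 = 0.10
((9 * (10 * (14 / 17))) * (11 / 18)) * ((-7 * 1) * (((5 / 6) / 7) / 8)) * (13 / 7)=-3575 / 408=-8.76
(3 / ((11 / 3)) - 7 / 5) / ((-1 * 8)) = 4 / 55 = 0.07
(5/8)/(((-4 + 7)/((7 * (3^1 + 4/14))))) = 115/24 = 4.79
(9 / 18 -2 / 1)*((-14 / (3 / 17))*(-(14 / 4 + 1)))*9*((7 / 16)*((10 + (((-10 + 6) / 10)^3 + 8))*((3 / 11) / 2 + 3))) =-118612.93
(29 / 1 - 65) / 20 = -9 / 5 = -1.80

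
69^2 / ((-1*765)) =-529 / 85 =-6.22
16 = 16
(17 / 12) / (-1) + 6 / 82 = -661 / 492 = -1.34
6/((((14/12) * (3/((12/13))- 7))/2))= -96/35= -2.74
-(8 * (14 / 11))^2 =-12544 / 121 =-103.67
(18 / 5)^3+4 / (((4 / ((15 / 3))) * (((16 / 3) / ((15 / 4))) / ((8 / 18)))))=48.22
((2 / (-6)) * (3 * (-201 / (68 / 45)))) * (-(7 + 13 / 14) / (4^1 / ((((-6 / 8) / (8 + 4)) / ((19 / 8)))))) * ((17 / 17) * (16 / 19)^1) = 1003995 / 171836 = 5.84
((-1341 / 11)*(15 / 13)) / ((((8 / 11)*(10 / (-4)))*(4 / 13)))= 251.44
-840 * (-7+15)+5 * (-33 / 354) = -793015 / 118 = -6720.47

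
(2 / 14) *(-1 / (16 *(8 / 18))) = -9 / 448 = -0.02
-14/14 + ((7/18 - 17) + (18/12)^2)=-553/36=-15.36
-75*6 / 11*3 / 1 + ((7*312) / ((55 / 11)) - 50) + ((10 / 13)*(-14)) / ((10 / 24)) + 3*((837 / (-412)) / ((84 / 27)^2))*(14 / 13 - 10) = 14079058309 / 57737680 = 243.85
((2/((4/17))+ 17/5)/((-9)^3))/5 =-119/36450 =-0.00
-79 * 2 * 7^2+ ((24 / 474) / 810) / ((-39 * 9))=-86944556792 / 11230245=-7742.00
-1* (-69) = 69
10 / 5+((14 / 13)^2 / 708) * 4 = 2.01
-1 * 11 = -11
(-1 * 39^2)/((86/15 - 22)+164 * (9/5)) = -22815/4184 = -5.45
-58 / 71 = -0.82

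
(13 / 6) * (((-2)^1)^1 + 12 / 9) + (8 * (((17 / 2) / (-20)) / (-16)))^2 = -80599 / 57600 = -1.40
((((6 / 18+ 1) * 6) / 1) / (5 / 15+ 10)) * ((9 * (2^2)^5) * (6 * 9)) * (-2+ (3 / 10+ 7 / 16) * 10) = 64198656 / 31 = 2070924.39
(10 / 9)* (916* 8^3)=4689920 / 9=521102.22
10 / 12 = 5 / 6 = 0.83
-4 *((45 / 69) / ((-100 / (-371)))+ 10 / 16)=-2801 / 230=-12.18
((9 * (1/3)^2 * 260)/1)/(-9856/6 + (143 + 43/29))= -11310/65171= -0.17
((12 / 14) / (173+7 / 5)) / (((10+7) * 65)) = 3 / 674492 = 0.00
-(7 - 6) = -1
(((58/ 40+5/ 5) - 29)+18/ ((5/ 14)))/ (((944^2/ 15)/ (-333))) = -476523/ 3564544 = -0.13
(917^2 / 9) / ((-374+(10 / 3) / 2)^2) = 840889 / 1247689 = 0.67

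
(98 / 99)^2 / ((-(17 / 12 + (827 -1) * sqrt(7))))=653072 / 2246826713373 -126926464 * sqrt(7) / 748942237791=-0.00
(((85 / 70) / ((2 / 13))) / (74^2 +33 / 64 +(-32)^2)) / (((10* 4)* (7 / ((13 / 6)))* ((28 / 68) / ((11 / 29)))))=0.00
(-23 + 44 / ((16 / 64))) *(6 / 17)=54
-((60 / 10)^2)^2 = -1296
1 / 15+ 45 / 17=692 / 255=2.71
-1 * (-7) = 7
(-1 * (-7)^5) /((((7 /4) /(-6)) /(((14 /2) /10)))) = -201684 /5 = -40336.80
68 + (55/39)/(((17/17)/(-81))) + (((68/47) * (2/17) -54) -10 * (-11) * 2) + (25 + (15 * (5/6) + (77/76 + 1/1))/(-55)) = 369498507/2553980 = 144.68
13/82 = 0.16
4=4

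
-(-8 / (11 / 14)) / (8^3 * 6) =7 / 2112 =0.00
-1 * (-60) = 60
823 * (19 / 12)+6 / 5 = 78257 / 60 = 1304.28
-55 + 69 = 14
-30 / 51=-10 / 17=-0.59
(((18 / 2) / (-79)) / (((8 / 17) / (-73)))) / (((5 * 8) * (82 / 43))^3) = 888013683 / 22301732864000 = 0.00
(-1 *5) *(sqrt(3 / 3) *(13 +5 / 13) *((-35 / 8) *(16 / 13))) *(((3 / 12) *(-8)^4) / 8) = 7795200 / 169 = 46125.44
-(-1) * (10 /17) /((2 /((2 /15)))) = 2 /51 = 0.04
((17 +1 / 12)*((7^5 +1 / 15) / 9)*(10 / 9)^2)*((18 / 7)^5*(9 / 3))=223265073600 / 16807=13284052.69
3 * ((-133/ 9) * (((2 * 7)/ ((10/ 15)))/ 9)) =-931/ 9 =-103.44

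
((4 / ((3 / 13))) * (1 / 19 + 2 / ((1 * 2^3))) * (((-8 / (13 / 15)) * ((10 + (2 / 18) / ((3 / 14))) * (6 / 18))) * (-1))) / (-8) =-32660 / 1539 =-21.22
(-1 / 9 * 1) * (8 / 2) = -4 / 9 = -0.44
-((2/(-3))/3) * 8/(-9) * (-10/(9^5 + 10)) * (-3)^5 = -0.01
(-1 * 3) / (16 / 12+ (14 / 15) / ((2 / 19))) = -5 / 17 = -0.29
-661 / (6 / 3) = -661 / 2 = -330.50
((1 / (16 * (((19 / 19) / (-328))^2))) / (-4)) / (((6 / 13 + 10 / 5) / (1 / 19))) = -21853 / 608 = -35.94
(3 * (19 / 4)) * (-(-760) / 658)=5415 / 329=16.46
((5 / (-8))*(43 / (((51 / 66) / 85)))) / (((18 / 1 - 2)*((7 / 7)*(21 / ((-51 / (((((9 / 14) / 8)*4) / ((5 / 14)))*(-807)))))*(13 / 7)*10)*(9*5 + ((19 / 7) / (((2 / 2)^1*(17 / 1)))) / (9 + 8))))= -406673575 / 550222568064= -0.00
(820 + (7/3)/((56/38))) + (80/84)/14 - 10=811.65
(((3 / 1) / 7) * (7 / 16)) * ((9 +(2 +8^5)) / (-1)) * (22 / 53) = -1081707 / 424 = -2551.20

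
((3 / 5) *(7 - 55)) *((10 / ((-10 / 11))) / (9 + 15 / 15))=792 / 25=31.68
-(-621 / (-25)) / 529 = -27 / 575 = -0.05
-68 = -68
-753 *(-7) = 5271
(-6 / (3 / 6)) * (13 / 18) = -26 / 3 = -8.67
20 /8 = 5 /2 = 2.50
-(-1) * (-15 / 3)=-5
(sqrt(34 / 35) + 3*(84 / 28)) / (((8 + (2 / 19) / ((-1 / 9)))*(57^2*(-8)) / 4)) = -1 / 5092 - sqrt(1190) / 1603980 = -0.00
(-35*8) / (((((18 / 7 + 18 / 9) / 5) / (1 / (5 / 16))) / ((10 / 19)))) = -515.79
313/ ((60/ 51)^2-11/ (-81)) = 205.94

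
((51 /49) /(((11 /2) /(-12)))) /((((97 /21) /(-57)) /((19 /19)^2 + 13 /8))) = 78489 /1067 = 73.56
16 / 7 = 2.29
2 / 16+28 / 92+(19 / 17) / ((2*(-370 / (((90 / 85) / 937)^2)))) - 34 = -4929186787221441 / 146830236165880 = -33.57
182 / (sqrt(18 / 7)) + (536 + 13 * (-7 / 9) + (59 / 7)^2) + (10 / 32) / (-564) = 91 * sqrt(14) / 3 + 791843233 / 1326528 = 710.43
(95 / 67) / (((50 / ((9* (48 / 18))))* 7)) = 228 / 2345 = 0.10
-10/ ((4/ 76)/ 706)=-134140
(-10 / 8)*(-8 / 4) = 5 / 2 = 2.50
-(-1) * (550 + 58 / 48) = 13229 / 24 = 551.21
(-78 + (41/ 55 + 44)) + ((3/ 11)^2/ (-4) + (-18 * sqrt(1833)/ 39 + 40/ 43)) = -3365603/ 104060-6 * sqrt(1833)/ 13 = -52.10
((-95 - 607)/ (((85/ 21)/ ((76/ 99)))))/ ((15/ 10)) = -82992/ 935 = -88.76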